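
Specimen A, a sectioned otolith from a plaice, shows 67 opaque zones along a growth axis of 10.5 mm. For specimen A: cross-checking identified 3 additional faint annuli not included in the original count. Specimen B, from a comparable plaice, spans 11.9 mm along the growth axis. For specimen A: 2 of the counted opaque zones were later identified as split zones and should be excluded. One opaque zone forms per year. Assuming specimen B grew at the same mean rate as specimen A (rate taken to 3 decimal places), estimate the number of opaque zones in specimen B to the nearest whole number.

77 opaque zones

Specimen A: after corrections the count is 67 − 2 + 3 = 68 opaque zones.
A: Mean rate = 10.5 mm / 68 years ≈ 0.154 mm/yr.
Specimen B: 11.9 mm / 0.154 mm per year = 77.27 years ≈ 77 opaque zones.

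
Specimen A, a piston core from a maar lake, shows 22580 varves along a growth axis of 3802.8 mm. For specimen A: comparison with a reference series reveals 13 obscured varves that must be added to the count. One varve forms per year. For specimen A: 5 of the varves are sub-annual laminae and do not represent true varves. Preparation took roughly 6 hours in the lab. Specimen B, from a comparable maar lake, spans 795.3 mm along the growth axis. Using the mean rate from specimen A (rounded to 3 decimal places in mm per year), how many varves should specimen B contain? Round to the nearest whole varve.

Specimen A: after corrections the count is 22580 − 5 + 13 = 22588 varves.
A: Mean rate = 3802.8 mm / 22588 years ≈ 0.168 mm/yr.
Specimen B: 795.3 mm / 0.168 mm per year = 4733.93 years ≈ 4734 varves.

4734 varves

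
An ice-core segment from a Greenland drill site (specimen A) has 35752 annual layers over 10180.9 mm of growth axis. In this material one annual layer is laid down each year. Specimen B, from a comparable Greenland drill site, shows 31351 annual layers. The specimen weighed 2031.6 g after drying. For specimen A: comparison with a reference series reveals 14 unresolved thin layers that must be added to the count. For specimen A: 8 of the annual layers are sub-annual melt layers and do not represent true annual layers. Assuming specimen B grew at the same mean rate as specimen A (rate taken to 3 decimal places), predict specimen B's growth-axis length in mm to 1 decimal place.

Specimen A: correcting the raw count gives 35752 − 8 + 14 = 35758 true annual layers.
A: Extension rate ≈ 10180.9 / 35758 = 0.285 mm/year.
B's length ≈ 0.285 × 31351 = 8935.0 mm.

8935.0 mm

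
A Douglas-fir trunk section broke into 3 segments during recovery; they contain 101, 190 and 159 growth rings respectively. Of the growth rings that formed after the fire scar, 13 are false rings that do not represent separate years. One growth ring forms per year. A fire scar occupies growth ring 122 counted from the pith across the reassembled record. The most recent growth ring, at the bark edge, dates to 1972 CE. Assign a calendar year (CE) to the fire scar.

1657 CE

Total growth rings = 101 + 190 + 159 = 450.
Between growth ring 122 and the bark edge there are 450 − 122 = 328 growth rings.
Excluding 13 false growth rings: 328 − 13 = 315.
The growth ring at the bark edge is 1972 CE, so the fire scar dates to 1972 − 315 = 1657 CE.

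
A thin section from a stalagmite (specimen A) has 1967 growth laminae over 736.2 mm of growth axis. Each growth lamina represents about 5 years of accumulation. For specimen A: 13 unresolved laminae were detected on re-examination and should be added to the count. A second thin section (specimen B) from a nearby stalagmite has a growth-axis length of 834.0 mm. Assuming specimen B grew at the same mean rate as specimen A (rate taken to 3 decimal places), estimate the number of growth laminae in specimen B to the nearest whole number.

2254 growth laminae

Specimen A: after corrections the count is 1967 + 13 = 1980 growth laminae.
Specimen A: multiplying by 5 years per growth lamina: 1980 × 5 = 9900 years.
A: Mean rate = 736.2 mm / 9900 years ≈ 0.074 mm/yr.
For B, 834.0 / 0.074 = 11270.27 years; at 5 years per growth lamina that is 11270.27 / 5 ≈ 2254 growth laminae.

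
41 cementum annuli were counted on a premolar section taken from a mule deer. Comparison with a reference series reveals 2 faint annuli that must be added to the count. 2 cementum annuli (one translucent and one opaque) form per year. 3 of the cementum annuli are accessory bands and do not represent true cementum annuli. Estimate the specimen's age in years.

20 yr

True cementum annulus count = 41 − 3 + 2 = 40.
40 cementum annuli at 2 per year is 40 / 2 = 20 years.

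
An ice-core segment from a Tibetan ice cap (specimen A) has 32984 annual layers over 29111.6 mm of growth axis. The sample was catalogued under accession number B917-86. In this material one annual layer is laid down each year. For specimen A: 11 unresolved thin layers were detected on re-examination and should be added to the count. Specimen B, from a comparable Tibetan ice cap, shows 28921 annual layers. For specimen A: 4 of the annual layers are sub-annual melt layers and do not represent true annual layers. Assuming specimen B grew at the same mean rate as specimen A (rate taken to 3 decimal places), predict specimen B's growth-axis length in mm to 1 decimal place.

Specimen A: correcting the raw count gives 32984 − 4 + 11 = 32991 true annual layers.
A: 29111.6 mm over 32991 years gives 29111.6 / 32991 ≈ 0.882 mm per year.
Length of B = 0.882 × 28921 = 25508.3 mm.

25508.3 mm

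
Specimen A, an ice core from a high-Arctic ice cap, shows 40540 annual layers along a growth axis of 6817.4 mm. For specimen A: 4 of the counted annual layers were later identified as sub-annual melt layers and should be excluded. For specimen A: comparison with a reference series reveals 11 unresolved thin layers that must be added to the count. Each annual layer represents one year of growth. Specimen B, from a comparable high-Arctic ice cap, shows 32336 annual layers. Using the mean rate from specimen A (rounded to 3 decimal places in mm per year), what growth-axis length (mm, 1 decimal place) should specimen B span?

5432.4 mm

Specimen A: after corrections the count is 40540 − 4 + 11 = 40547 annual layers.
A: Mean rate = 6817.4 mm / 40547 years ≈ 0.168 mm/yr.
Length of B = 0.168 × 32336 = 5432.4 mm.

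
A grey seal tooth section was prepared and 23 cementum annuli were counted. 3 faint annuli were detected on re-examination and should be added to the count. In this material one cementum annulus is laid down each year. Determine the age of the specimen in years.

True cementum annulus count = 23 + 3 = 26.
One cementum annulus per year makes the duration 26 years.

26 years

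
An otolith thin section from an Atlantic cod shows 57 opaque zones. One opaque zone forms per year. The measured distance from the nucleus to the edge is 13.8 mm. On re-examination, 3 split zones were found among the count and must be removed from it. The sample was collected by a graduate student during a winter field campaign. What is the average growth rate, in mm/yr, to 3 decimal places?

0.256 mm/yr

True opaque zone count = 57 − 3 = 54.
Extension rate ≈ 13.8 / 54 = 0.256 mm/yr.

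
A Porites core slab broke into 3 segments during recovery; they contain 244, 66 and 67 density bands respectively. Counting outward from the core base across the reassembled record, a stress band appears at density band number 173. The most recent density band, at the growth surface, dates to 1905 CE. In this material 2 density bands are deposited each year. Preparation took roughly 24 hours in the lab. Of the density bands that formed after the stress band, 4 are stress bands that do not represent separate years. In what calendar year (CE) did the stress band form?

1805 CE

Total density bands = 244 + 66 + 67 = 377.
The stress band sits at density band 173 from the core base, so 377 − 173 = 204 density bands formed after it.
204 − 4 false = 200 true density bands after the stress band.
200 density bands at 2 per year is 200 / 2 = 100 years.
The density band at the growth surface is 1905 CE, so the stress band dates to 1905 − 100 = 1805 CE.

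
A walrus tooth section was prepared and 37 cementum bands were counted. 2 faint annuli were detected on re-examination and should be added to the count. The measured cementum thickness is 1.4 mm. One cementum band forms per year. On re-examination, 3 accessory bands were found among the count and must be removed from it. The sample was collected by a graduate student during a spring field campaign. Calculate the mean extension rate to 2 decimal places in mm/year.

0.04 mm/year

Correcting the raw count gives 37 − 3 + 2 = 36 true cementum bands.
1.4 mm over 36 years gives 1.4 / 36 ≈ 0.04 mm/year.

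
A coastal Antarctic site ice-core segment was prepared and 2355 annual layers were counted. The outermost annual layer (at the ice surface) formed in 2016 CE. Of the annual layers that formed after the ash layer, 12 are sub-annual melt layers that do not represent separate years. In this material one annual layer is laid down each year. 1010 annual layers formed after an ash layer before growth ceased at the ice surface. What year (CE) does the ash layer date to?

1010 annual layers post-date the ash layer.
Removing the 12 false annual layers leaves 1010 − 12 = 998 true annual layers beyond the ash layer.
The annual layer at the ice surface is 2016 CE, so the ash layer dates to 2016 − 998 = 1018 CE.

1018 CE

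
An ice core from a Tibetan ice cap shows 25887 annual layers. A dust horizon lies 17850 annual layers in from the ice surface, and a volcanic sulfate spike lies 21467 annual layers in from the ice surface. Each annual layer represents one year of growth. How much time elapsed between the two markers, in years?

3617 yr

Separation: 21467 − 17850 = 3617 annual layers.
At one annual layer per year, 3617 years elapsed between them.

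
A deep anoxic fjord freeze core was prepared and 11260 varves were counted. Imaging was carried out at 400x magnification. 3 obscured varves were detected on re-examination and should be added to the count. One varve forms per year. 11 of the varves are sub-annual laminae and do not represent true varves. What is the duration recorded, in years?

After corrections the count is 11260 − 11 + 3 = 11252 varves.
With a one-to-one varve periodicity this is 11252 years.

11252 years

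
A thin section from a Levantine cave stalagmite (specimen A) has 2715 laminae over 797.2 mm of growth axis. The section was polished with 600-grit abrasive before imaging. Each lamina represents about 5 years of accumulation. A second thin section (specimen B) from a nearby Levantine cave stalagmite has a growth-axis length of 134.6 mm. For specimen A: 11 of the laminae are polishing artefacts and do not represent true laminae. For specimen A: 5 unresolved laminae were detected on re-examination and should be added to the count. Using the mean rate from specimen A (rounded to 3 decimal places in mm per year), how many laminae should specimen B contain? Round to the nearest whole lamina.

Specimen A: correcting the raw count gives 2715 − 11 + 5 = 2709 true laminae.
Specimen A: 2709 laminae at 5 years each span 2709 × 5 = 13545 years.
A: Mean rate = 797.2 mm / 13545 years ≈ 0.059 mm/yr.
B spans 134.6 / 0.059 = 2281.36 years; at 5 years per lamina that is 2281.36 / 5 ≈ 456 laminae.

456 laminae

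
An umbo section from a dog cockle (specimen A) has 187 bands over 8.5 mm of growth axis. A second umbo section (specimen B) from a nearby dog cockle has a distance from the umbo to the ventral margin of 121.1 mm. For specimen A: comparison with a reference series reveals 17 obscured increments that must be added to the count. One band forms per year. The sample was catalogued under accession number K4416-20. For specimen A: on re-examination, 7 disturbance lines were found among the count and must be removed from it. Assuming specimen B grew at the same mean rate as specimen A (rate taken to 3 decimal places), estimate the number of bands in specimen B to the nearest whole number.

Specimen A: correcting the raw count gives 187 − 7 + 17 = 197 true bands.
A: Mean rate = 8.5 mm / 197 years ≈ 0.043 mm/year.
B spans 121.1 / 0.043 = 2816.28 years ≈ 2816 bands.

2816 bands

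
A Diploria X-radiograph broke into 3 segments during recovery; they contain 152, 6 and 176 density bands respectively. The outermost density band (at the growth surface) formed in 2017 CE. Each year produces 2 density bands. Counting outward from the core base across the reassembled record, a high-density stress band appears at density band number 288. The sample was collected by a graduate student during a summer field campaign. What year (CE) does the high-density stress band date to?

1994 CE

Total density bands = 152 + 6 + 176 = 334.
The high-density stress band sits at density band 288 from the core base, so 334 − 288 = 46 density bands formed after it.
With 2 density bands per year, 46 / 2 = 23 years.
The density band at the growth surface is 2017 CE, so the high-density stress band dates to 2017 − 23 = 1994 CE.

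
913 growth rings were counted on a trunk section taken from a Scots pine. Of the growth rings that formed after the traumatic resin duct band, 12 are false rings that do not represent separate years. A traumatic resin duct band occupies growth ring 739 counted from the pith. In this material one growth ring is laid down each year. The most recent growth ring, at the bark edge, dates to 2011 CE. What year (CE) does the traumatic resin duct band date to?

913 − 739 = 174 growth rings lie beyond the traumatic resin duct band toward the bark edge.
Removing the 12 false growth rings leaves 174 − 12 = 162 true growth rings beyond the traumatic resin duct band.
Counting back 162 years from 2011 CE places the traumatic resin duct band in 2011 − 162 = 1849 CE.

1849 CE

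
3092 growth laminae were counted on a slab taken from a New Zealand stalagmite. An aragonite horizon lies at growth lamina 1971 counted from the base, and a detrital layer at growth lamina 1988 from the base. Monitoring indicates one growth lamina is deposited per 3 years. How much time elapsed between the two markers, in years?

The two markers are separated by 1988 − 1971 = 17 growth laminae.
At 3 years per growth lamina, 17 × 3 = 51 years.

51 yr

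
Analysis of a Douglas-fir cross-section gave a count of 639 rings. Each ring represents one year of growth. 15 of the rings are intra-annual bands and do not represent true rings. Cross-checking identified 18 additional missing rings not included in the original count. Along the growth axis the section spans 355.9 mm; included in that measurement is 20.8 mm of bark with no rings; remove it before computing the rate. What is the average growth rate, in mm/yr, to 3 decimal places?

True ring count = 639 − 15 + 18 = 642.
The growth record spans 355.9 − 20.8 = 335.1 mm.
335.1 mm over 642 years gives 335.1 / 642 ≈ 0.522 mm/yr.

0.522 mm/yr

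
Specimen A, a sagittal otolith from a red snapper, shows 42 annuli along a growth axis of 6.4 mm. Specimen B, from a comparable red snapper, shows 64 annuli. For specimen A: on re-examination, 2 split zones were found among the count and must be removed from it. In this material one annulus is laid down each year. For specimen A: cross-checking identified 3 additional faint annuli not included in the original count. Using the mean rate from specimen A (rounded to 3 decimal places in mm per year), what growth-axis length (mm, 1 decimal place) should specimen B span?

Specimen A: true annulus count = 42 − 2 + 3 = 43.
A: 6.4 mm over 43 years gives 6.4 / 43 ≈ 0.149 mm/year.
For B, 0.149 mm/year × 64 years = 9.5 mm.

9.5 mm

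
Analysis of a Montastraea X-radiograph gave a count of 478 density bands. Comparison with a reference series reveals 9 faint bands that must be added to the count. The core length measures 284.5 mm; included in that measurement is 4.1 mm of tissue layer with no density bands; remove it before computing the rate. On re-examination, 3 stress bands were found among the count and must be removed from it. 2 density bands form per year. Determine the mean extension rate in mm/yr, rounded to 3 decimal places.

1.159 mm/yr

Correcting the raw count gives 478 − 3 + 9 = 484 true density bands.
484 density bands at 2 per year is 484 / 2 = 242 years.
The growth record spans 284.5 − 4.1 = 280.4 mm.
Mean rate = 280.4 mm / 242 years ≈ 1.159 mm/yr.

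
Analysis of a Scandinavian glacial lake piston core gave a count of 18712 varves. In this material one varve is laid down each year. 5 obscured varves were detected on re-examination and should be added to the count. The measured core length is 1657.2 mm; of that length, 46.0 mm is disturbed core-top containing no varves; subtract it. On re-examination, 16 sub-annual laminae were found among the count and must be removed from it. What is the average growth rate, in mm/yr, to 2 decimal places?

After corrections the count is 18712 − 16 + 5 = 18701 varves.
Net length = 1657.2 − 46.0 = 1611.2 mm.
Extension rate ≈ 1611.2 / 18701 = 0.09 mm/yr.

0.09 mm/yr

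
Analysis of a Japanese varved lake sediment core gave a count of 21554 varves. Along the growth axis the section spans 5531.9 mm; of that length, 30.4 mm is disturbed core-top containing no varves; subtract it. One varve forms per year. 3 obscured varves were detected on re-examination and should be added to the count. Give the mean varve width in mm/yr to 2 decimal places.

True varve count = 21554 + 3 = 21557.
The growth record spans 5531.9 − 30.4 = 5501.5 mm.
Mean rate = 5501.5 mm / 21557 years ≈ 0.26 mm/yr.

0.26 mm/yr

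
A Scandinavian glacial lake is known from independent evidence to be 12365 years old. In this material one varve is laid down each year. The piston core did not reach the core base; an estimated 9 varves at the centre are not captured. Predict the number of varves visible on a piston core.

Expected varves over 12365 years: 12365.
12365 − 9 missed = 12356 varves expected in the prepared section.

12356 varves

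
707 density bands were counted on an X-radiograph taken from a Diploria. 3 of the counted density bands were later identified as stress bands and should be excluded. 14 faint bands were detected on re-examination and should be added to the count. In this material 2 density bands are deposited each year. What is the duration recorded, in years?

359 years

Correcting the raw count gives 707 − 3 + 14 = 718 true density bands.
718 density bands at 2 per year is 718 / 2 = 359 years.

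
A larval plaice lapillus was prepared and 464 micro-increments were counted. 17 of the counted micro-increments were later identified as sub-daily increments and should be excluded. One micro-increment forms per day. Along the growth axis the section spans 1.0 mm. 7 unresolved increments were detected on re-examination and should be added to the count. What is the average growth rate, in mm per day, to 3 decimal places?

Correcting the raw count gives 464 − 17 + 7 = 454 true micro-increments.
Mean rate = 1.0 mm / 454 days ≈ 0.002 mm per day.

0.002 mm per day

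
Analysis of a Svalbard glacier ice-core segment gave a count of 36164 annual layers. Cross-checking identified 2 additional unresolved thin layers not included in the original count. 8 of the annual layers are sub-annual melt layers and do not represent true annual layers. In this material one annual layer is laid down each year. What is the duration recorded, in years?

36158 years

After corrections the count is 36164 − 8 + 2 = 36158 annual layers.
One annual layer per year makes the duration 36158 years.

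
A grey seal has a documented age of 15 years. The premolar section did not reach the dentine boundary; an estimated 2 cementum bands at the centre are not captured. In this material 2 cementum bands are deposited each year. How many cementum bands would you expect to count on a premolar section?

28 cementum bands

15 years at 2 cementum bands per year gives 15 × 2 = 30 cementum bands.
30 − 2 missed = 28 cementum bands expected in the prepared section.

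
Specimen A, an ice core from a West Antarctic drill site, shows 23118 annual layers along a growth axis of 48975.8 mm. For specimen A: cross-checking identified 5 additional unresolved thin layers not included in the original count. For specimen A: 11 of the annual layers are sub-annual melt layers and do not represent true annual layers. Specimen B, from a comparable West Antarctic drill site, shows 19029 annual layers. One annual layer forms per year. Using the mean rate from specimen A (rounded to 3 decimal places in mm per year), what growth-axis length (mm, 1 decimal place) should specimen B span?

Specimen A: correcting the raw count gives 23118 − 11 + 5 = 23112 true annual layers.
A: Extension rate ≈ 48975.8 / 23112 = 2.119 mm/year.
For B, 2.119 mm/year × 19029 years = 40322.5 mm.

40322.5 mm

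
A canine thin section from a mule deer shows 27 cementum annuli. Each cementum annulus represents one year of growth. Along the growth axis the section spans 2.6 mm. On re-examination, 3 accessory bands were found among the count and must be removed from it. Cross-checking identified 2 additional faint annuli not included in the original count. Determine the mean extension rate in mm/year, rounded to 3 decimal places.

True cementum annulus count = 27 − 3 + 2 = 26.
Extension rate ≈ 2.6 / 26 = 0.100 mm/year.

0.100 mm/year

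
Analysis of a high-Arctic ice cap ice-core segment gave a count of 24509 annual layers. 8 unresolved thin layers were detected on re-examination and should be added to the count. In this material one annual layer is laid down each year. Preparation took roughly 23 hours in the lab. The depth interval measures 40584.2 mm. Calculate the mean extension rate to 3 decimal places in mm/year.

Adjusted count: 24509 + 8 = 24517 annual layers.
Mean rate = 40584.2 mm / 24517 years ≈ 1.655 mm/year.

1.655 mm/year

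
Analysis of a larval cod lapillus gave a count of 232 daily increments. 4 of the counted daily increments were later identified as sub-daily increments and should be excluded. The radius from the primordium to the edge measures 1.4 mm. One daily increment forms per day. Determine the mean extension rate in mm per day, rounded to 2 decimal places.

True daily increment count = 232 − 4 = 228.
1.4 mm over 228 days gives 1.4 / 228 ≈ 0.01 mm per day.

0.01 mm per day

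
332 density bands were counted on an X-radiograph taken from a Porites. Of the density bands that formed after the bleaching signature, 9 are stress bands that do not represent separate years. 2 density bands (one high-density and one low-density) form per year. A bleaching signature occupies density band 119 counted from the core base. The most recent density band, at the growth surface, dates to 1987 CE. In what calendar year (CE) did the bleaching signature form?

332 − 119 = 213 density bands lie beyond the bleaching signature toward the growth surface.
213 − 9 false = 204 true density bands after the bleaching signature.
Dividing by 2 density bands per year: 204 / 2 = 102 years.
The density band at the growth surface is 1987 CE, so the bleaching signature dates to 1987 − 102 = 1885 CE.

1885 CE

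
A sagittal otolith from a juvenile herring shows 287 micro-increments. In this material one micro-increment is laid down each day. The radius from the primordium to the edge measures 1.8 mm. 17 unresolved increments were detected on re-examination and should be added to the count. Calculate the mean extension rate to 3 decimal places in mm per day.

After corrections the count is 287 + 17 = 304 micro-increments.
1.8 mm over 304 days gives 1.8 / 304 ≈ 0.006 mm per day.

0.006 mm per day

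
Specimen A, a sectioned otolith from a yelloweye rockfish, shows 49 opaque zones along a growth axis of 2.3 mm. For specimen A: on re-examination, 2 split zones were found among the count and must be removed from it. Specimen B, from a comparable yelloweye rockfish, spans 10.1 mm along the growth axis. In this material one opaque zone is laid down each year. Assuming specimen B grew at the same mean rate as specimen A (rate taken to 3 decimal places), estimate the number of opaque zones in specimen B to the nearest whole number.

Specimen A: adjusted count: 49 − 2 = 47 opaque zones.
A: 2.3 mm over 47 years gives 2.3 / 47 ≈ 0.049 mm per year.
For B, 10.1 / 0.049 = 206.12 years ≈ 206 opaque zones.

206 opaque zones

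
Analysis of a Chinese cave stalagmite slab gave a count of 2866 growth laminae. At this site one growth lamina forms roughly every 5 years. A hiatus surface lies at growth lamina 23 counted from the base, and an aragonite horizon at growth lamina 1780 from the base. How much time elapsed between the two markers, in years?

8785 years

Separation: 1780 − 23 = 1757 growth laminae.
1757 growth laminae at 5 years each span 1757 × 5 = 8785 years.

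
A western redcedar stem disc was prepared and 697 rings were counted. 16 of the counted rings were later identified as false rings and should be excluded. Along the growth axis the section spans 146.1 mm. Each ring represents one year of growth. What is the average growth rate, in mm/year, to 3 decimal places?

True ring count = 697 − 16 = 681.
146.1 mm over 681 years gives 146.1 / 681 ≈ 0.215 mm/year.

0.215 mm/year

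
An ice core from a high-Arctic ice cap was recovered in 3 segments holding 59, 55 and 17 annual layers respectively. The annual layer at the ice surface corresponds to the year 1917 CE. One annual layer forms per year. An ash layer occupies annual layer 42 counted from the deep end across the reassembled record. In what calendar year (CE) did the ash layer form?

Total annual layers = 59 + 55 + 17 = 131.
131 − 42 = 89 annual layers lie beyond the ash layer toward the ice surface.
The annual layer at the ice surface is 1917 CE, so the ash layer dates to 1917 − 89 = 1828 CE.

1828 CE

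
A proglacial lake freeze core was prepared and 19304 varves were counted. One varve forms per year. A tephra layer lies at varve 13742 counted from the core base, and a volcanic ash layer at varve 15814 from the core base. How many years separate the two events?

2072 years

15814 − 13742 = 2072 varves lie between the two events.
That is 2072 years at one varve per year.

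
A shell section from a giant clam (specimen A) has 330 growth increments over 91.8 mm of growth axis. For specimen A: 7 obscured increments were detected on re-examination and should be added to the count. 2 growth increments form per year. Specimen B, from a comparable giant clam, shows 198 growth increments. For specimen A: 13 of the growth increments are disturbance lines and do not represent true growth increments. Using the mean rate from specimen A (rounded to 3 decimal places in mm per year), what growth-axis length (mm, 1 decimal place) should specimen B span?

56.1 mm

Specimen A: after corrections the count is 330 − 13 + 7 = 324 growth increments.
Specimen A: dividing by 2 growth increments per year: 324 / 2 = 162 years.
A: Mean rate = 91.8 mm / 162 years ≈ 0.567 mm/year.
Specimen B: 198 growth increments at 2 per year is 198 / 2 = 99 years. For B, 0.567 mm/year × 99 years = 56.1 mm.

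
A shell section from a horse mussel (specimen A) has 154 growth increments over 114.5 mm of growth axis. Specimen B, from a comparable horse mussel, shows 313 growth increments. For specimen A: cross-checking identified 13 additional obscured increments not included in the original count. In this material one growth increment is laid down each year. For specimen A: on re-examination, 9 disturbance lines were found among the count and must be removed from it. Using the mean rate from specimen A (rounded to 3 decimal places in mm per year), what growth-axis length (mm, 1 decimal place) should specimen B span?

Specimen A: true growth increment count = 154 − 9 + 13 = 158.
A: 114.5 mm over 158 years gives 114.5 / 158 ≈ 0.725 mm per year.
B's length ≈ 0.725 × 313 = 226.9 mm.

226.9 mm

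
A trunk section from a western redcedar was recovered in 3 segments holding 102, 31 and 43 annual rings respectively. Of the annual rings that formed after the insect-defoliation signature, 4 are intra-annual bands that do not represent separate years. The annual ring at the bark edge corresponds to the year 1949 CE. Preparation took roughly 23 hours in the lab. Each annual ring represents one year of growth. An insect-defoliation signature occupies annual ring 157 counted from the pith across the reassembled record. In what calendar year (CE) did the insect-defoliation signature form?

Total annual rings = 102 + 31 + 43 = 176.
The insect-defoliation signature sits at annual ring 157 from the pith, so 176 − 157 = 19 annual rings formed after it.
19 − 4 false = 15 true annual rings after the insect-defoliation signature.
The annual ring at the bark edge is 1949 CE, so the insect-defoliation signature dates to 1949 − 15 = 1934 CE.

1934 CE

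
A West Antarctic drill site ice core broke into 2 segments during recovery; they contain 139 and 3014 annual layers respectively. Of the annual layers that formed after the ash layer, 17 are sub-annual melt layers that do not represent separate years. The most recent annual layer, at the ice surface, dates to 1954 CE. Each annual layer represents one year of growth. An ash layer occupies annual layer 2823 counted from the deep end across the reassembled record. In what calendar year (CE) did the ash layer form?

Total annual layers = 139 + 3014 = 3153.
3153 − 2823 = 330 annual layers lie beyond the ash layer toward the ice surface.
330 − 17 false = 313 true annual layers after the ash layer.
1954 − 313 = 1641 CE.

1641 CE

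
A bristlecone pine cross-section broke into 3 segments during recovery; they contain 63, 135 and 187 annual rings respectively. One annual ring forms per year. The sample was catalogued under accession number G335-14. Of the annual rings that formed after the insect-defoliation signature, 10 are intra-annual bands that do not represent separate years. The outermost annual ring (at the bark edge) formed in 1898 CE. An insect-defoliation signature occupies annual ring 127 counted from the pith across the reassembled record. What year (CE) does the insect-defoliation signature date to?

1650 CE

Total annual rings = 63 + 135 + 187 = 385.
385 − 127 = 258 annual rings lie beyond the insect-defoliation signature toward the bark edge.
Removing the 10 false annual rings leaves 258 − 10 = 248 true annual rings beyond the insect-defoliation signature.
The annual ring at the bark edge is 1898 CE, so the insect-defoliation signature dates to 1898 − 248 = 1650 CE.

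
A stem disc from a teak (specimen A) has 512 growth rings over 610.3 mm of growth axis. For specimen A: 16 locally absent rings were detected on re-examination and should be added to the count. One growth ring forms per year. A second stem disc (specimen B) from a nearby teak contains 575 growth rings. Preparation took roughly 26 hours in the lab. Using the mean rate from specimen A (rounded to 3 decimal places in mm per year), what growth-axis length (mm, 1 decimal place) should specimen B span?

664.7 mm

Specimen A: true growth ring count = 512 + 16 = 528.
A: Mean rate = 610.3 mm / 528 years ≈ 1.156 mm/year.
Length of B = 1.156 × 575 = 664.7 mm.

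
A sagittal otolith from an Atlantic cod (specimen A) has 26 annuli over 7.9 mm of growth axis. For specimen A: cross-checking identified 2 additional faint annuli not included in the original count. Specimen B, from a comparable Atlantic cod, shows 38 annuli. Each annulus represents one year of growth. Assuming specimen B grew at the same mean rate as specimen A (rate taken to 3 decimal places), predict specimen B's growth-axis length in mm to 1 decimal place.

10.7 mm

Specimen A: adjusted count: 26 + 2 = 28 annuli.
A: Extension rate ≈ 7.9 / 28 = 0.282 mm/yr.
For B, 0.282 mm/year × 38 years = 10.7 mm.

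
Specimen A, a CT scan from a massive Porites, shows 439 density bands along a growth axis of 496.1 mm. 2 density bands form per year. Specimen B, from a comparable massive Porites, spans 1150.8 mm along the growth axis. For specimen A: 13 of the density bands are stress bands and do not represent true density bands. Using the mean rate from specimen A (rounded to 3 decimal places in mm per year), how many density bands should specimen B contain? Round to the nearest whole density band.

Specimen A: true density band count = 439 − 13 = 426.
Specimen A: dividing by 2 density bands per year: 426 / 2 = 213 years.
A: Extension rate ≈ 496.1 / 213 = 2.329 mm per year.
For B, 1150.8 / 2.329 = 494.12 years; at 2 density bands per year that is 494.12 × 2 ≈ 988 density bands.

988 density bands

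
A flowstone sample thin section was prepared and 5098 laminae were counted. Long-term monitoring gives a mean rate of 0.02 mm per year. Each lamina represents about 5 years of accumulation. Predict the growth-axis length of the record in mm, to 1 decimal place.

509.8 mm

5098 laminae at 5 years each span 5098 × 5 = 25490 years.
25490 years at 0.02 mm/year gives 0.02 × 25490 = 509.8 mm.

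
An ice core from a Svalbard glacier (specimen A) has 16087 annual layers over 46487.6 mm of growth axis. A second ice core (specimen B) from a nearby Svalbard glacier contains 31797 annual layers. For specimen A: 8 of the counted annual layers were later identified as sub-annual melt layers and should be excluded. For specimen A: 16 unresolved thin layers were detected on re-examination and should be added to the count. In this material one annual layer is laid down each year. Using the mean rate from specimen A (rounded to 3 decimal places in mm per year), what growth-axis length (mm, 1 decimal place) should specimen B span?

91829.7 mm

Specimen A: after corrections the count is 16087 − 8 + 16 = 16095 annual layers.
A: 46487.6 mm over 16095 years gives 46487.6 / 16095 ≈ 2.888 mm/year.
For B, 2.888 mm/year × 31797 years = 91829.7 mm.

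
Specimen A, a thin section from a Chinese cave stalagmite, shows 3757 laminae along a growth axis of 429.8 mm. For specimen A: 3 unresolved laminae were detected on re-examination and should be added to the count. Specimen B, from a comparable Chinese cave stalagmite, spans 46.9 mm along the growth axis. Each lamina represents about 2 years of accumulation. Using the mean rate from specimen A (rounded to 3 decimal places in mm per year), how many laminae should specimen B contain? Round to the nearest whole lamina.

Specimen A: adjusted count: 3757 + 3 = 3760 laminae.
Specimen A: 3760 laminae at 2 years each span 3760 × 2 = 7520 years.
A: 429.8 mm over 7520 years gives 429.8 / 7520 ≈ 0.057 mm/year.
For B, 46.9 / 0.057 = 822.81 years; at 2 years per lamina that is 822.81 / 2 ≈ 411 laminae.

411 laminae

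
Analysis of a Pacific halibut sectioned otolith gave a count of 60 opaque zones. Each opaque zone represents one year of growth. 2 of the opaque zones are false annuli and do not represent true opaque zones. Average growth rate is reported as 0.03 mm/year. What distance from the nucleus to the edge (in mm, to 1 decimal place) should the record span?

After corrections the count is 60 − 2 = 58 opaque zones.
58 years at 0.03 mm/year gives 0.03 × 58 = 1.7 mm.

1.7 mm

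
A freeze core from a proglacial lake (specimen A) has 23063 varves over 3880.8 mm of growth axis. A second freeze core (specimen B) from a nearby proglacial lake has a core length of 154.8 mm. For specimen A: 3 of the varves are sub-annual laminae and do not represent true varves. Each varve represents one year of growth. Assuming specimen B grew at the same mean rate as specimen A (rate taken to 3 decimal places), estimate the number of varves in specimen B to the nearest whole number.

Specimen A: after corrections the count is 23063 − 3 = 23060 varves.
A: 3880.8 mm over 23060 years gives 3880.8 / 23060 ≈ 0.168 mm per year.
B spans 154.8 / 0.168 = 921.43 years ≈ 921 varves.

921 varves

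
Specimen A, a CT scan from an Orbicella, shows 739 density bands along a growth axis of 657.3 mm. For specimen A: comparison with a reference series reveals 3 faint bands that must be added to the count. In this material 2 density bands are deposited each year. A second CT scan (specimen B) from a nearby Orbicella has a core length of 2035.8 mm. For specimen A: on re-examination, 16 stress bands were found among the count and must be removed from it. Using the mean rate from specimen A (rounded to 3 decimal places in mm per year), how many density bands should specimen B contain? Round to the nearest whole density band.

2248 density bands

Specimen A: correcting the raw count gives 739 − 16 + 3 = 726 true density bands.
Specimen A: with 2 density bands per year, 726 / 2 = 363 years.
A: Mean rate = 657.3 mm / 363 years ≈ 1.811 mm per year.
B spans 2035.8 / 1.811 = 1124.13 years; at 2 density bands per year that is 1124.13 × 2 ≈ 2248 density bands.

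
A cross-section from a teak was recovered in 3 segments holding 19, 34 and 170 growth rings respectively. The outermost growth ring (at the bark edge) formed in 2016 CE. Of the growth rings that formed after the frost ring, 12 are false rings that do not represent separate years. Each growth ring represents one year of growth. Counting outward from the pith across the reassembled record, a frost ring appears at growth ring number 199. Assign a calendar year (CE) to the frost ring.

Total growth rings = 19 + 34 + 170 = 223.
223 − 199 = 24 growth rings lie beyond the frost ring toward the bark edge.
24 − 12 false = 12 true growth rings after the frost ring.
2016 − 12 = 2004 CE.

2004 CE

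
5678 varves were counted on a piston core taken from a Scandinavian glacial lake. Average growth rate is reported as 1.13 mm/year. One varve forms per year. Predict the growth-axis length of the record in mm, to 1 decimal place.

6416.1 mm

5678 years of growth are recorded.
Predicted length = 1.13 mm/year × 5678 years = 6416.1 mm.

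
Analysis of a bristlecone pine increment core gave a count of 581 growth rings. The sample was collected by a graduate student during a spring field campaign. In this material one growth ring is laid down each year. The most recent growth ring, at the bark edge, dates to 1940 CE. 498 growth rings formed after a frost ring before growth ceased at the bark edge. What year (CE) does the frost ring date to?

1442 CE

498 growth rings formed after the frost ring.
The growth ring at the bark edge is 1940 CE, so the frost ring dates to 1940 − 498 = 1442 CE.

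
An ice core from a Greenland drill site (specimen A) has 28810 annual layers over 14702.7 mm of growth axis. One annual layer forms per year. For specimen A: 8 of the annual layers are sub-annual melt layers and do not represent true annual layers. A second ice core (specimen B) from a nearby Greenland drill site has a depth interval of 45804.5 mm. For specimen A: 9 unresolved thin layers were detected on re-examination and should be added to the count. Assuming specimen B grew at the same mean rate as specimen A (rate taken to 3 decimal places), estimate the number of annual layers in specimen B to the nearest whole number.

Specimen A: correcting the raw count gives 28810 − 8 + 9 = 28811 true annual layers.
A: Extension rate ≈ 14702.7 / 28811 = 0.510 mm per year.
For B, 45804.5 / 0.510 = 89812.75 years ≈ 89813 annual layers.

89813 annual layers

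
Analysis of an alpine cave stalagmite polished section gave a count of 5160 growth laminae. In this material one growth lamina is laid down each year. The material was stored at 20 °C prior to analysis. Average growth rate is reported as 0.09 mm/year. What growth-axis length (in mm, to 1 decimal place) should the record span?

464.4 mm

The record spans 5160 years at 0.09 mm per year.
Length ≈ 0.09 × 5160 = 464.4 mm.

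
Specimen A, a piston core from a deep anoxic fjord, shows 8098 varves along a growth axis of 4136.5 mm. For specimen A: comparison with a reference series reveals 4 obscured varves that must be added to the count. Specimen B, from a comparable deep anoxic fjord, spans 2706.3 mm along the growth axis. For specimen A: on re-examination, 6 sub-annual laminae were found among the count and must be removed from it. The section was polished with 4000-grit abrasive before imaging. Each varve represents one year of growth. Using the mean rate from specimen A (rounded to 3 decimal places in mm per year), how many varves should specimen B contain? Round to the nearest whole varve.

Specimen A: after corrections the count is 8098 − 6 + 4 = 8096 varves.
A: Mean rate = 4136.5 mm / 8096 years ≈ 0.511 mm per year.
Specimen B: 2706.3 mm / 0.511 mm per year = 5296.09 years ≈ 5296 varves.

5296 varves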